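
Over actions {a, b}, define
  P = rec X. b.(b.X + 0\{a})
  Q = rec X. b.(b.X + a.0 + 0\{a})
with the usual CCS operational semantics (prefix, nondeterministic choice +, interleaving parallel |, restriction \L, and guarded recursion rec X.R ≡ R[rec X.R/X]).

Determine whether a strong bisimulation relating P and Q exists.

LTS(P): 2 reachable states
  u0 = rec X. b.(b.X + 0\{a}) has moves —b→ u1
  u1 = b.(rec X. b.(b.X + 0\{a})) + 0\{a} has moves —b→ u0
LTS(Q): 3 reachable states
  v0 = rec X. b.(b.X + a.0 + 0\{a}) has moves —b→ v1
  v1 = b.(rec X. b.(b.X + a.0 + 0\{a})) + a.0 + 0\{a} has moves —a→ v2, —b→ v0
  v2 = 0 has moves stopped
Partition-refinement fixed point:
  B0 = {u0, u1}
  B1 = {v0}
  B2 = {v1}
  B3 = {v2}
u0 ∈ B0, v0 ∈ B1 → different blocks

P ≁ Q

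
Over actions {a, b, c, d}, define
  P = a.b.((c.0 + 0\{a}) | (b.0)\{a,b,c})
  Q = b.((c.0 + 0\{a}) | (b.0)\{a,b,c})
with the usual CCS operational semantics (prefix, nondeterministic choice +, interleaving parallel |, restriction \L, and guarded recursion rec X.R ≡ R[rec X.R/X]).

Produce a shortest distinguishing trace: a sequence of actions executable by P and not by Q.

a

LTS(P): 4 reachable states
  u0 = a.b.((c.0 + 0\{a}) | (b.0)\{a,b,c}) ⊢ =a=> u1
  u1 = b.((c.0 + 0\{a}) | (b.0)\{a,b,c}) ⊢ =b=> u2
  u2 = (c.0 + 0\{a}) | (b.0)\{a,b,c} ⊢ =c=> u3
  u3 = 0 | (b.0)\{a,b,c} ⊢ ∅
LTS(Q): 3 reachable states
  v0 = b.((c.0 + 0\{a}) | (b.0)\{a,b,c}) ⊢ =b=> v1
  v1 = (c.0 + 0\{a}) | (b.0)\{a,b,c} ⊢ =c=> v2
  v2 = 0 | (b.0)\{a,b,c} ⊢ ∅
Trace ⟨a⟩ through P, begin at {u0}:
  after a @ step 1: {u1}
  ✓ P
Trace ⟨a⟩ through Q, begin at {v0}:
  after a @ step 1: ∅ (Q stuck)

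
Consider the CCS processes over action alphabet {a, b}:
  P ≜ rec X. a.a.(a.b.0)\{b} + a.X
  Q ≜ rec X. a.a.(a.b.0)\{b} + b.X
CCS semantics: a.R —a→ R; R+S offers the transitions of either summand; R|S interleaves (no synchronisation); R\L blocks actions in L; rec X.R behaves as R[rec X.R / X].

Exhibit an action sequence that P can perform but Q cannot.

aaaa

Reachable graph of P (4 states):
  s0 = rec X. a.a.(a.b.0)\{b} + a.X :: —a→ s0, —a→ s1
  s1 = a.(a.b.0)\{b} :: —a→ s2
  s2 = (a.b.0)\{b} :: —a→ s3
  s3 = (b.0)\{b} :: stopped
Reachable graph of Q (4 states):
  t0 = rec X. a.a.(a.b.0)\{b} + b.X :: —a→ t1, —b→ t0
  t1 = a.(a.b.0)\{b} :: —a→ t2
  t2 = (a.b.0)\{b} :: —a→ t3
  t3 = (b.0)\{b} :: stopped
Trace ⟨aaaa⟩ through P, begin at {s0}:
  step 1 (a): {s0, s1}
  step 2 (a): {s0, s1, s2}
  step 3 (a): {s0, s1, s2, s3}
  step 4 (a): {s0, s1, s2, s3}
  — P admits the full trace.
Trace ⟨aaaa⟩ through Q, begin at {t0}:
  step 1 (a): {t1}
  step 2 (a): {t2}
  step 3 (a): {t3}
  step 4 (a): ∅ (Q stuck)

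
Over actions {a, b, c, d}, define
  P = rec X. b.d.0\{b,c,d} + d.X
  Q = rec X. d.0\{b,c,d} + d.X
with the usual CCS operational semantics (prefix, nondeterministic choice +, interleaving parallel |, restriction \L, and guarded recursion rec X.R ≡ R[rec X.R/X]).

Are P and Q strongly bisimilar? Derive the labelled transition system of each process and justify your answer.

LTS(P): 3 reachable states
  p0 = rec X. b.d.0\{b,c,d} + d.X :: =b=> p1, =d=> p0
  p1 = d.0\{b,c,d} :: =d=> p2
  p2 = 0\{b,c,d} :: (no moves)
LTS(Q): 2 reachable states
  q0 = rec X. d.0\{b,c,d} + d.X :: =d=> q0, =d=> q1
  q1 = 0\{b,c,d} :: (no moves)
Coarsest stable partition (strong bisimilarity classes):
  B0 = {p0}
  B1 = {p1}
  B2 = {p2, q1}
  B3 = {q0}
p0 ∈ B0, q0 ∈ B3 → different blocks

P ≁ Q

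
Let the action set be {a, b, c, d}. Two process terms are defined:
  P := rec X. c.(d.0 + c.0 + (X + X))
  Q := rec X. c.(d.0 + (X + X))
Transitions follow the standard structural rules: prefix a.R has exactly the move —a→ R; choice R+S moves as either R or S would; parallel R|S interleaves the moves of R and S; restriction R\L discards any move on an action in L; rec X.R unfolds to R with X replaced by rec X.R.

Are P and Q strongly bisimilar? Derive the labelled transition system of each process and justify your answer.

Reachable graph of P (3 states):
  p0 = rec X. c.(d.0 + c.0 + (X + X)) | --c--▸ p1
  p1 = d.0 + c.0 + ((rec X. c.(d.0 + c.0 + (X + X))) + (rec X. c.(d.0 + c.0 + (X + X)))) | --c--▸ p1, --c--▸ p2, --d--▸ p2
  p2 = 0 | stopped
Reachable graph of Q (3 states):
  q0 = rec X. c.(d.0 + (X + X)) | --c--▸ q1
  q1 = d.0 + ((rec X. c.(d.0 + (X + X))) + (rec X. c.(d.0 + (X + X)))) | --c--▸ q1, --d--▸ q2
  q2 = 0 | stopped
Bisimilarity quotient blocks:
  B0 = {p0}
  B1 = {p1}
  B2 = {p2, q2}
  B3 = {q0}
  B4 = {q1}
p0 ∈ B0, q0 ∈ B3 → different blocks

not bisimilar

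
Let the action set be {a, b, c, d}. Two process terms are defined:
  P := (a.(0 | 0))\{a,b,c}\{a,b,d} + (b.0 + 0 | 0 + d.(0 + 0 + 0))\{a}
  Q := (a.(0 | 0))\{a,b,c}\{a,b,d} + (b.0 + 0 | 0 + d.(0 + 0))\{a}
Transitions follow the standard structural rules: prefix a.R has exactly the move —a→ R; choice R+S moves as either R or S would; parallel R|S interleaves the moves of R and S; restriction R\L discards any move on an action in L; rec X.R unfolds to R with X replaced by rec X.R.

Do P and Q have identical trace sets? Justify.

trace-equivalent

Reachable graph of P (3 states):
  u0 = (a.(0 | 0))\{a,b,c}\{a,b,d} + (b.0 + 0 | 0 + d.(0 + 0 + 0))\{a} | —b→ u1, —d→ u2
  u1 = 0\{a} | stopped
  u2 = (0 + 0 + 0)\{a} | stopped
Reachable graph of Q (3 states):
  v0 = (a.(0 | 0))\{a,b,c}\{a,b,d} + (b.0 + 0 | 0 + d.(0 + 0))\{a} | —b→ v1, —d→ v2
  v1 = 0\{a} | stopped
  v2 = (0 + 0)\{a} | stopped
Partition-refinement fixed point:
  B0 = {u0, v0}
  B1 = {u1, u2, v1, v2}
u0 ∈ B0, v0 ∈ B0 → same block
Bisimilar ⇒ trace-equivalent.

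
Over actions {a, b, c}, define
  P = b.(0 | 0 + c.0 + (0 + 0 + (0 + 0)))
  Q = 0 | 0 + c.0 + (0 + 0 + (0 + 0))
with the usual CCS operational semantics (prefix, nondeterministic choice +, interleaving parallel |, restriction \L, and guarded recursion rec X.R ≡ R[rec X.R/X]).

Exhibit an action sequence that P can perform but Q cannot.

LTS(P): 3 reachable states
  s0 = b.(0 | 0 + c.0 + (0 + 0 + (0 + 0))) :: -b-> s1
  s1 = 0 | 0 + c.0 + (0 + 0 + (0 + 0)) :: -c-> s2
  s2 = 0 :: stopped
LTS(Q): 2 reachable states
  t0 = 0 | 0 + c.0 + (0 + 0 + (0 + 0)) :: -c-> t1
  t1 = 0 :: stopped
Run σ = ⟨b⟩ on P: start {s0}
  step 1 (b): {s1}
  P completes σ.
Run σ = ⟨b⟩ on Q: start {t0}
  step 1 (b): ∅ (Q stuck)

b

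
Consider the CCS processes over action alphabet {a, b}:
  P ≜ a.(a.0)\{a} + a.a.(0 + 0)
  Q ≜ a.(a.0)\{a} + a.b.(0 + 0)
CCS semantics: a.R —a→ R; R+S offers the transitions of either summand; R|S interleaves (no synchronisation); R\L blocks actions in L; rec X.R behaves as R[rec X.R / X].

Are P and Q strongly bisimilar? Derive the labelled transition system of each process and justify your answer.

not bisimilar

P's transition system — 4 states:
  m0 = a.(a.0)\{a} + a.a.(0 + 0) ⊢ -a-> m1, -a-> m2
  m1 = (a.0)\{a} ⊢ stopped
  m2 = a.(0 + 0) ⊢ -a-> m3
  m3 = 0 + 0 ⊢ stopped
Q's transition system — 4 states:
  n0 = a.(a.0)\{a} + a.b.(0 + 0) ⊢ -a-> n1, -a-> n2
  n1 = (a.0)\{a} ⊢ stopped
  n2 = b.(0 + 0) ⊢ -b-> n3
  n3 = 0 + 0 ⊢ stopped
Bisimilarity quotient blocks:
  B0 = {m0}
  B1 = {m1, m3, n1, n3}
  B2 = {m2}
  B3 = {n0}
  B4 = {n2}
m0 ∈ B0, n0 ∈ B3 → different blocks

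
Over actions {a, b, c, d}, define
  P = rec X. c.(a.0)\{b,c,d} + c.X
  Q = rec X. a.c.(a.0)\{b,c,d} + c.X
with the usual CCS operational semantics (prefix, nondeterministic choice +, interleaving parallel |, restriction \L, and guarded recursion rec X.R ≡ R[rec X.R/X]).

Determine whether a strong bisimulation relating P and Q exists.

Reachable graph of P (3 states):
  u0 = rec X. c.(a.0)\{b,c,d} + c.X ⊢ ··c··> u0, ··c··> u1
  u1 = (a.0)\{b,c,d} ⊢ ··a··> u2
  u2 = 0\{b,c,d} ⊢ ·
Reachable graph of Q (4 states):
  v0 = rec X. a.c.(a.0)\{b,c,d} + c.X ⊢ ··a··> v1, ··c··> v0
  v1 = c.(a.0)\{b,c,d} ⊢ ··c··> v2
  v2 = (a.0)\{b,c,d} ⊢ ··a··> v3
  v3 = 0\{b,c,d} ⊢ ·
Bisimilarity quotient blocks:
  B0 = {u0}
  B1 = {u1, v2}
  B2 = {u2, v3}
  B3 = {v0}
  B4 = {v1}
u0 ∈ B0, v0 ∈ B3 → different blocks

NO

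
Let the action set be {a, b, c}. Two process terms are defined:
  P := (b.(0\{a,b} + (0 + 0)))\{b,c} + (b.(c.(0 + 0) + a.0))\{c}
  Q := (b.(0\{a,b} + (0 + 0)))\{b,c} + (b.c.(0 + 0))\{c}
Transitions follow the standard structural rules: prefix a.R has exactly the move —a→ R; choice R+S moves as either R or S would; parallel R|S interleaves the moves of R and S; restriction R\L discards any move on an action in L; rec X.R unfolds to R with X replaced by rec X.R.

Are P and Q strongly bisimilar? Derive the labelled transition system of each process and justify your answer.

LTS(P): 3 reachable states
  p0 = (b.(0\{a,b} + (0 + 0)))\{b,c} + (b.(c.(0 + 0) + a.0))\{c} :: --b--▸ p1
  p1 = (c.(0 + 0) + a.0)\{c} :: --a--▸ p2
  p2 = 0\{c} :: (no moves)
LTS(Q): 2 reachable states
  q0 = (b.(0\{a,b} + (0 + 0)))\{b,c} + (b.c.(0 + 0))\{c} :: --b--▸ q1
  q1 = (c.(0 + 0))\{c} :: (no moves)
Partition-refinement fixed point:
  B0 = {p0}
  B1 = {p1}
  B2 = {p2, q1}
  B3 = {q0}
p0 ∈ B0, q0 ∈ B3 → different blocks

not bisimilar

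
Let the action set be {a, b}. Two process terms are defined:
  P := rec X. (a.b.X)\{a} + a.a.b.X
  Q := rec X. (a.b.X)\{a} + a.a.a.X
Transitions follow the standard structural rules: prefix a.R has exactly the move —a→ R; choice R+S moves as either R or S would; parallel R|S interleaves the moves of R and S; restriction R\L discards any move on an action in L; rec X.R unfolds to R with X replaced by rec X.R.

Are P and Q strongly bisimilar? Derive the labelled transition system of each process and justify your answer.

Reachable graph of P (3 states):
  m0 = rec X. (a.b.X)\{a} + a.a.b.X | --a--▸ m1
  m1 = a.b.(rec X. (a.b.X)\{a} + a.a.b.X) | --a--▸ m2
  m2 = b.(rec X. (a.b.X)\{a} + a.a.b.X) | --b--▸ m0
Reachable graph of Q (3 states):
  n0 = rec X. (a.b.X)\{a} + a.a.a.X | --a--▸ n1
  n1 = a.a.(rec X. (a.b.X)\{a} + a.a.a.X) | --a--▸ n2
  n2 = a.(rec X. (a.b.X)\{a} + a.a.a.X) | --a--▸ n0
Coarsest stable partition (strong bisimilarity classes):
  B0 = {m0}
  B1 = {m1}
  B2 = {m2}
  B3 = {n0, n1, n2}
m0 ∈ B0, n0 ∈ B3 → different blocks

NO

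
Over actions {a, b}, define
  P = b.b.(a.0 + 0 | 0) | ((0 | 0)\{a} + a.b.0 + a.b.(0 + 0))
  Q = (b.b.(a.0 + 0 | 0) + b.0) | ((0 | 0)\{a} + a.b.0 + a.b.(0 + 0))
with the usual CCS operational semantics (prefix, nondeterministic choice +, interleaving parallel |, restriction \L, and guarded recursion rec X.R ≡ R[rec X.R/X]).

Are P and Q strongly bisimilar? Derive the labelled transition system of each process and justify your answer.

P's transition system — 20 states:
  u0 = b.b.(a.0 + 0 | 0) | ((0 | 0)\{a} + a.b.0 + a.b.(0 + 0)) :: —a→ u1, —a→ u2, —b→ u3
  u1 = b.b.(a.0 + 0 | 0) | b.(0 + 0) :: —b→ u4, —b→ u5
  u2 = b.b.(a.0 + 0 | 0) | b.0 :: —b→ u6, —b→ u7
  u3 = b.(a.0 + 0 | 0) | ((0 | 0)\{a} + a.b.0 + a.b.(0 + 0)) :: —a→ u4, —a→ u6, —b→ u8
  u4 = b.(a.0 + 0 | 0) | b.(0 + 0) :: —b→ u10, —b→ u9
  u5 = b.b.(a.0 + 0 | 0) | (0 + 0) :: —b→ u10
  u6 = b.(a.0 + 0 | 0) | b.0 :: —b→ u11, —b→ u12
  u7 = b.b.(a.0 + 0 | 0) | 0 :: —b→ u12
  u8 = (a.0 + 0 | 0) | ((0 | 0)\{a} + a.b.0 + a.b.(0 + 0)) :: —a→ u11, —a→ u13, —a→ u9
  u9 = (a.0 + 0 | 0) | b.(0 + 0) :: —a→ u14, —b→ u15
  u10 = b.(a.0 + 0 | 0) | (0 + 0) :: —b→ u15
  u11 = (a.0 + 0 | 0) | b.0 :: —a→ u16, —b→ u17
  u12 = b.(a.0 + 0 | 0) | 0 :: —b→ u17
  u13 = 0 | ((0 | 0)\{a} + a.b.0 + a.b.(0 + 0)) :: —a→ u14, —a→ u16
  u14 = 0 | b.(0 + 0) :: —b→ u18
  u15 = (a.0 + 0 | 0) | (0 + 0) :: —a→ u18
  u16 = 0 | b.0 :: —b→ u19
  u17 = (a.0 + 0 | 0) | 0 :: —a→ u19
  u18 = 0 | (0 + 0) :: ·
  u19 = 0 | 0 :: ·
Q's transition system — 20 states:
  v0 = (b.b.(a.0 + 0 | 0) + b.0) | ((0 | 0)\{a} + a.b.0 + a.b.(0 + 0)) :: —a→ v1, —a→ v2, —b→ v3, —b→ v4
  v1 = (b.b.(a.0 + 0 | 0) + b.0) | b.(0 + 0) :: —b→ v5, —b→ v6, —b→ v7
  v2 = (b.b.(a.0 + 0 | 0) + b.0) | b.0 :: —b→ v10, —b→ v8, —b→ v9
  v3 = 0 | ((0 | 0)\{a} + a.b.0 + a.b.(0 + 0)) :: —a→ v6, —a→ v9
  v4 = b.(a.0 + 0 | 0) | ((0 | 0)\{a} + a.b.0 + a.b.(0 + 0)) :: —a→ v10, —a→ v7, —b→ v11
  v5 = (b.b.(a.0 + 0 | 0) + b.0) | (0 + 0) :: —b→ v12, —b→ v13
  v6 = 0 | b.(0 + 0) :: —b→ v12
  v7 = b.(a.0 + 0 | 0) | b.(0 + 0) :: —b→ v13, —b→ v14
  v8 = (b.b.(a.0 + 0 | 0) + b.0) | 0 :: —b→ v15, —b→ v16
  v9 = 0 | b.0 :: —b→ v15
  v10 = b.(a.0 + 0 | 0) | b.0 :: —b→ v16, —b→ v17
  v11 = (a.0 + 0 | 0) | ((0 | 0)\{a} + a.b.0 + a.b.(0 + 0)) :: —a→ v14, —a→ v17, —a→ v3
  v12 = 0 | (0 + 0) :: ·
  v13 = b.(a.0 + 0 | 0) | (0 + 0) :: —b→ v18
  v14 = (a.0 + 0 | 0) | b.(0 + 0) :: —a→ v6, —b→ v18
  v15 = 0 | 0 :: ·
  v16 = b.(a.0 + 0 | 0) | 0 :: —b→ v19
  v17 = (a.0 + 0 | 0) | b.0 :: —a→ v9, —b→ v19
  v18 = (a.0 + 0 | 0) | (0 + 0) :: —a→ v12
  v19 = (a.0 + 0 | 0) | 0 :: —a→ v15
Bisimilarity quotient blocks:
  B0 = {u0}
  B1 = {u3, v4}
  B2 = {u4, u6, v10, v7}
  B3 = {u11, u9, v14, v17}
  B4 = {u15, u17, v18, v19}
  B5 = {u18, u19, v12, v15}
  B6 = {u14, u16, v6, v9}
  B7 = {u10, u12, v13, v16}
  B8 = {u8, v11}
  B9 = {u13, v3}
  B10 = {u1, u2}
  B11 = {u5, u7}
  B12 = {v0}
  B13 = {v1, v2}
  B14 = {v5, v8}
u0 ∈ B0, v0 ∈ B12 → different blocks

P ≁ Q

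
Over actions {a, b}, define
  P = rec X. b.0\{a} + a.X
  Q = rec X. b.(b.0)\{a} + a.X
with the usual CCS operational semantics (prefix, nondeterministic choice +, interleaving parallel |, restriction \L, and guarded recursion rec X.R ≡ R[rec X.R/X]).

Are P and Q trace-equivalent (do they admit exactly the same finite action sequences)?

LTS(P): 2 reachable states
  m0 = rec X. b.0\{a} + a.X ⊢ =a=> m0, =b=> m1
  m1 = 0\{a} ⊢ stopped
LTS(Q): 3 reachable states
  n0 = rec X. b.(b.0)\{a} + a.X ⊢ =a=> n0, =b=> n1
  n1 = (b.0)\{a} ⊢ =b=> n2
  n2 = 0\{a} ⊢ stopped
Trace ⟨bb⟩ through Q, begin at {n0}:
  [1] b ⇒ {n1}
  [2] b ⇒ {n2}
  ✓ Q
Trace ⟨bb⟩ through P, begin at {m0}:
  [1] b ⇒ {m1}
  [2] b ⇒ ∅ (P stuck)

trace-distinct — witness ⟨bb⟩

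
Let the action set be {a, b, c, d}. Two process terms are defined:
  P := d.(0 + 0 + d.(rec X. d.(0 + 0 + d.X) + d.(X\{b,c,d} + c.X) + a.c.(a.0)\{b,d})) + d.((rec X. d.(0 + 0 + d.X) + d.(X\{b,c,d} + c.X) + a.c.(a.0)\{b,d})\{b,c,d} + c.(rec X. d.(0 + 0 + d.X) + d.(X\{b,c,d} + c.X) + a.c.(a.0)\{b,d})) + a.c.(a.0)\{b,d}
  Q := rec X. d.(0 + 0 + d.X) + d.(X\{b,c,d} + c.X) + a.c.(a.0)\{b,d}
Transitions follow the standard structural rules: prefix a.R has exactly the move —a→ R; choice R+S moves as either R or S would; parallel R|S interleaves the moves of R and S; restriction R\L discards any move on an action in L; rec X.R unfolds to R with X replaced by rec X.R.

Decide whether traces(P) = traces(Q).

LTS(P): 8 reachable states
  p0 = d.(0 + 0 + d.(rec X. d.(0 + 0 + d.X) + d.(X\{b,c,d} + c.X) + a.c.(a.0)\{b,d})) + d.((rec X. d.(0 + 0 + d.X) + d.(X\{b,c,d} + c.X) + a.c.(a.0)\{b,d})\{b,c,d} + c.(rec X. d.(0 + 0 + d.X) + d.(X\{b,c,d} + c.X) + a.c.(a.0)\{b,d})) + a.c.(a.0)\{b,d} :: --a--▸ p1, --d--▸ p2, --d--▸ p3
  p1 = c.(a.0)\{b,d} :: --c--▸ p4
  p2 = (rec X. d.(0 + 0 + d.X) + d.(X\{b,c,d} + c.X) + a.c.(a.0)\{b,d})\{b,c,d} + c.(rec X. d.(0 + 0 + d.X) + d.(X\{b,c,d} + c.X) + a.c.(a.0)\{b,d}) :: --a--▸ p5, --c--▸ p6
  p3 = 0 + 0 + d.(rec X. d.(0 + 0 + d.X) + d.(X\{b,c,d} + c.X) + a.c.(a.0)\{b,d}) :: --d--▸ p6
  p4 = (a.0)\{b,d} :: --a--▸ p7
  p5 = (c.(a.0)\{b,d})\{b,c,d} :: (no moves)
  p6 = rec X. d.(0 + 0 + d.X) + d.(X\{b,c,d} + c.X) + a.c.(a.0)\{b,d} :: --a--▸ p1, --d--▸ p2, --d--▸ p3
  p7 = 0\{b,d} :: (no moves)
LTS(Q): 7 reachable states
  q0 = rec X. d.(0 + 0 + d.X) + d.(X\{b,c,d} + c.X) + a.c.(a.0)\{b,d} :: --a--▸ q1, --d--▸ q2, --d--▸ q3
  q1 = c.(a.0)\{b,d} :: --c--▸ q4
  q2 = (rec X. d.(0 + 0 + d.X) + d.(X\{b,c,d} + c.X) + a.c.(a.0)\{b,d})\{b,c,d} + c.(rec X. d.(0 + 0 + d.X) + d.(X\{b,c,d} + c.X) + a.c.(a.0)\{b,d}) :: --a--▸ q5, --c--▸ q0
  q3 = 0 + 0 + d.(rec X. d.(0 + 0 + d.X) + d.(X\{b,c,d} + c.X) + a.c.(a.0)\{b,d}) :: --d--▸ q0
  q4 = (a.0)\{b,d} :: --a--▸ q6
  q5 = (c.(a.0)\{b,d})\{b,c,d} :: (no moves)
  q6 = 0\{b,d} :: (no moves)
Bisimilarity quotient blocks:
  B0 = {p0, p6, q0}
  B1 = {p1, q1}
  B2 = {p4, q4}
  B3 = {p5, p7, q5, q6}
  B4 = {p2, q2}
  B5 = {p3, q3}
p0 ∈ B0, q0 ∈ B0 → same block
Bisimilar ⇒ trace-equivalent.

traces(P) = traces(Q)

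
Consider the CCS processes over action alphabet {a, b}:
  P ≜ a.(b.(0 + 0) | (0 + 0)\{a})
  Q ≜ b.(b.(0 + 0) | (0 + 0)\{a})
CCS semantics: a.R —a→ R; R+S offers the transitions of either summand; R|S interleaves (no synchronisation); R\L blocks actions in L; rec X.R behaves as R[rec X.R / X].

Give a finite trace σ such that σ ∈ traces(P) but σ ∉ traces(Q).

Reachable graph of P (3 states):
  s0 = a.(b.(0 + 0) | (0 + 0)\{a}) ⊢ --a--▸ s1
  s1 = b.(0 + 0) | (0 + 0)\{a} ⊢ --b--▸ s2
  s2 = (0 + 0) | (0 + 0)\{a} ⊢ (no moves)
Reachable graph of Q (3 states):
  t0 = b.(b.(0 + 0) | (0 + 0)\{a}) ⊢ --b--▸ t1
  t1 = b.(0 + 0) | (0 + 0)\{a} ⊢ --b--▸ t2
  t2 = (0 + 0) | (0 + 0)\{a} ⊢ (no moves)
Trace ⟨a⟩ through P, begin at {s0}:
  step 1 (a): {s1}
  P completes σ.
Trace ⟨a⟩ through Q, begin at {t0}:
  step 1 (a): ∅  — Q cannot continue

a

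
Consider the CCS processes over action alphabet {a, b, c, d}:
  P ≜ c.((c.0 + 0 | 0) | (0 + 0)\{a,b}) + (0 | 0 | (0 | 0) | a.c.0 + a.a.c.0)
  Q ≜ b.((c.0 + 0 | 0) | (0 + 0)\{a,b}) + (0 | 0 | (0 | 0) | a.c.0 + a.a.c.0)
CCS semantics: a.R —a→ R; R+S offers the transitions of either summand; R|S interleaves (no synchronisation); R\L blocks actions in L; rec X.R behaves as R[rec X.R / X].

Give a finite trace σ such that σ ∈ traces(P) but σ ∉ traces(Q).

Reachable graph of P (8 states):
  p0 = c.((c.0 + 0 | 0) | (0 + 0)\{a,b}) + (0 | 0 | (0 | 0) | a.c.0 + a.a.c.0) ⊢ =a=> p1, =a=> p2, =c=> p3
  p1 = 0 | 0 | (0 | 0) | c.0 ⊢ =c=> p4
  p2 = a.c.0 ⊢ =a=> p5
  p3 = (c.0 + 0 | 0) | (0 + 0)\{a,b} ⊢ =c=> p6
  p4 = 0 | 0 | (0 | 0) | 0 ⊢ ∅
  p5 = c.0 ⊢ =c=> p7
  p6 = 0 | (0 + 0)\{a,b} ⊢ ∅
  p7 = 0 ⊢ ∅
Reachable graph of Q (8 states):
  q0 = b.((c.0 + 0 | 0) | (0 + 0)\{a,b}) + (0 | 0 | (0 | 0) | a.c.0 + a.a.c.0) ⊢ =a=> q1, =a=> q2, =b=> q3
  q1 = 0 | 0 | (0 | 0) | c.0 ⊢ =c=> q4
  q2 = a.c.0 ⊢ =a=> q5
  q3 = (c.0 + 0 | 0) | (0 + 0)\{a,b} ⊢ =c=> q6
  q4 = 0 | 0 | (0 | 0) | 0 ⊢ ∅
  q5 = c.0 ⊢ =c=> q7
  q6 = 0 | (0 + 0)\{a,b} ⊢ ∅
  q7 = 0 ⊢ ∅
Run σ = ⟨c⟩ on P: start {p0}
  step 1 (c): {p3}
  ✓ P
Run σ = ⟨c⟩ on Q: start {q0}
  step 1 (c): no successor for Q

c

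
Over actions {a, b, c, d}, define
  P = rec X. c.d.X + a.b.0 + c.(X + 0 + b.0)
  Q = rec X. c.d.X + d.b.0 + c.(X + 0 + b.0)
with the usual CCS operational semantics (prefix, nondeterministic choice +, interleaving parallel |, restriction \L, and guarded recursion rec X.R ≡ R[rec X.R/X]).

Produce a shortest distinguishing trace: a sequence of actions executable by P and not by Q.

a

LTS(P): 5 reachable states
  p0 = rec X. c.d.X + a.b.0 + c.(X + 0 + b.0) ⊢ --a--▸ p1, --c--▸ p2, --c--▸ p3
  p1 = b.0 ⊢ --b--▸ p4
  p2 = (rec X. c.d.X + a.b.0 + c.(X + 0 + b.0)) + 0 + b.0 ⊢ --a--▸ p1, --b--▸ p4, --c--▸ p2, --c--▸ p3
  p3 = d.(rec X. c.d.X + a.b.0 + c.(X + 0 + b.0)) ⊢ --d--▸ p0
  p4 = 0 ⊢ deadlocked
LTS(Q): 5 reachable states
  q0 = rec X. c.d.X + d.b.0 + c.(X + 0 + b.0) ⊢ --c--▸ q1, --c--▸ q2, --d--▸ q3
  q1 = (rec X. c.d.X + d.b.0 + c.(X + 0 + b.0)) + 0 + b.0 ⊢ --b--▸ q4, --c--▸ q1, --c--▸ q2, --d--▸ q3
  q2 = d.(rec X. c.d.X + d.b.0 + c.(X + 0 + b.0)) ⊢ --d--▸ q0
  q3 = b.0 ⊢ --b--▸ q4
  q4 = 0 ⊢ deadlocked
Executing a from P (initial set {p0}):
  [1] a ⇒ {p1}
  ✓ P
Executing a from Q (initial set {q0}):
  [1] a ⇒ no successor for Q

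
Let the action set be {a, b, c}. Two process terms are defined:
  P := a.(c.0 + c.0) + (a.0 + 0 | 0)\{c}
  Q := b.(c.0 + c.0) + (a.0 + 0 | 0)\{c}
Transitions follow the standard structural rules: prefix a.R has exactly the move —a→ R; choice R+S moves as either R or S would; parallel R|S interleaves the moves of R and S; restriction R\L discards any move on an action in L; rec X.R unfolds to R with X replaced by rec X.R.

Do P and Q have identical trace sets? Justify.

P's transition system — 4 states:
  m0 = a.(c.0 + c.0) + (a.0 + 0 | 0)\{c} ⊢ =a=> m1, =a=> m2
  m1 = 0\{c} ⊢ ∅
  m2 = c.0 + c.0 ⊢ =c=> m3
  m3 = 0 ⊢ ∅
Q's transition system — 4 states:
  n0 = b.(c.0 + c.0) + (a.0 + 0 | 0)\{c} ⊢ =a=> n1, =b=> n2
  n1 = 0\{c} ⊢ ∅
  n2 = c.0 + c.0 ⊢ =c=> n3
  n3 = 0 ⊢ ∅
Trace ⟨ac⟩ through P, begin at {m0}:
  [1] a ⇒ {m1, m2}
  [2] c ⇒ {m3}
  ✓ P
Trace ⟨ac⟩ through Q, begin at {n0}:
  [1] a ⇒ {n1}
  [2] c ⇒ no successor for Q

trace-distinct — witness ⟨ac⟩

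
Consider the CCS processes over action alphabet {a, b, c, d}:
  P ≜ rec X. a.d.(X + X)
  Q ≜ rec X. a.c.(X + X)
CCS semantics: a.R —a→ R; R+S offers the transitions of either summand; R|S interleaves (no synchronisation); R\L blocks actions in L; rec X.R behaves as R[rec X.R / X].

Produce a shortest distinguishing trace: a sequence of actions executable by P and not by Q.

ad

Reachable graph of P (3 states):
  s0 = rec X. a.d.(X + X) :: -a-> s1
  s1 = d.((rec X. a.d.(X + X)) + (rec X. a.d.(X + X))) :: -d-> s2
  s2 = (rec X. a.d.(X + X)) + (rec X. a.d.(X + X)) :: -a-> s1
Reachable graph of Q (3 states):
  t0 = rec X. a.c.(X + X) :: -a-> t1
  t1 = c.((rec X. a.c.(X + X)) + (rec X. a.c.(X + X))) :: -c-> t2
  t2 = (rec X. a.c.(X + X)) + (rec X. a.c.(X + X)) :: -a-> t1
Trace ⟨ad⟩ through P, begin at {s0}:
  [1] a ⇒ {s1}
  [2] d ⇒ {s2}
  P completes σ.
Trace ⟨ad⟩ through Q, begin at {t0}:
  [1] a ⇒ {t1}
  [2] d ⇒ ∅  — Q cannot continue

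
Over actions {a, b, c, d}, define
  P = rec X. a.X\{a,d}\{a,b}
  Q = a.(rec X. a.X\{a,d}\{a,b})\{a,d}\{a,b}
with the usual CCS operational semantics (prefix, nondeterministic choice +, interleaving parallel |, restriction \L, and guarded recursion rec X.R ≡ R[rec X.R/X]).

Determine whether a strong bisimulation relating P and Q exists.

YES

Reachable graph of P (2 states):
  m0 = rec X. a.X\{a,d}\{a,b} | =a=> m1
  m1 = (rec X. a.X\{a,d}\{a,b})\{a,d}\{a,b} | deadlocked
Reachable graph of Q (2 states):
  n0 = a.(rec X. a.X\{a,d}\{a,b})\{a,d}\{a,b} | =a=> n1
  n1 = (rec X. a.X\{a,d}\{a,b})\{a,d}\{a,b} | deadlocked
Partition-refinement fixed point:
  B0 = {m0, n0}
  B1 = {m1, n1}
m0 ∈ B0, n0 ∈ B0 → same block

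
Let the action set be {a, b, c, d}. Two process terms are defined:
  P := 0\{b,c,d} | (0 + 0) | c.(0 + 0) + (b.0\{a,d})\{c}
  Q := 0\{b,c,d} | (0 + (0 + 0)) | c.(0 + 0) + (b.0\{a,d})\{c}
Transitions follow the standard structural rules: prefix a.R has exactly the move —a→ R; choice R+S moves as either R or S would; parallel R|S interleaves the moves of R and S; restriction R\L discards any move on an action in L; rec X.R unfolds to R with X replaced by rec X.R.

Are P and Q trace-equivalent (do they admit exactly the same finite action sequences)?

Reachable graph of P (3 states):
  u0 = 0\{b,c,d} | (0 + 0) | c.(0 + 0) + (b.0\{a,d})\{c} → -b-> u1, -c-> u2
  u1 = 0\{a,d}\{c} → ∅
  u2 = 0\{b,c,d} | (0 + 0) | (0 + 0) → ∅
Reachable graph of Q (3 states):
  v0 = 0\{b,c,d} | (0 + (0 + 0)) | c.(0 + 0) + (b.0\{a,d})\{c} → -b-> v1, -c-> v2
  v1 = 0\{a,d}\{c} → ∅
  v2 = 0\{b,c,d} | (0 + (0 + 0)) | (0 + 0) → ∅
Bisimilarity quotient blocks:
  B0 = {u0, v0}
  B1 = {u1, u2, v1, v2}
u0 ∈ B0, v0 ∈ B0 → same block
Bisimilar ⇒ trace-equivalent.

traces(P) = traces(Q)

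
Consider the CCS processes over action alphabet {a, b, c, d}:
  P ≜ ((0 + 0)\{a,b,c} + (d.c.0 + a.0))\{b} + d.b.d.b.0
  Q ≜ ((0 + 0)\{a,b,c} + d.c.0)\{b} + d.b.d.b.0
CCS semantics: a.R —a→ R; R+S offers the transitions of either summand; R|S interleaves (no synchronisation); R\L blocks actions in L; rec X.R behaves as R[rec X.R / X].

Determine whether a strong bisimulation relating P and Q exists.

LTS(P): 7 reachable states
  s0 = ((0 + 0)\{a,b,c} + (d.c.0 + a.0))\{b} + d.b.d.b.0 :: -a-> s1, -d-> s2, -d-> s3
  s1 = 0\{b} :: stopped
  s2 = (c.0)\{b} :: -c-> s1
  s3 = b.d.b.0 :: -b-> s4
  s4 = d.b.0 :: -d-> s5
  s5 = b.0 :: -b-> s6
  s6 = 0 :: stopped
LTS(Q): 7 reachable states
  t0 = ((0 + 0)\{a,b,c} + d.c.0)\{b} + d.b.d.b.0 :: -d-> t1, -d-> t2
  t1 = (c.0)\{b} :: -c-> t3
  t2 = b.d.b.0 :: -b-> t4
  t3 = 0\{b} :: stopped
  t4 = d.b.0 :: -d-> t5
  t5 = b.0 :: -b-> t6
  t6 = 0 :: stopped
Coarsest stable partition (strong bisimilarity classes):
  B0 = {s0}
  B1 = {s3, t2}
  B2 = {s4, t4}
  B3 = {s5, t5}
  B4 = {s1, s6, t3, t6}
  B5 = {s2, t1}
  B6 = {t0}
s0 ∈ B0, t0 ∈ B6 → different blocks

not bisimilar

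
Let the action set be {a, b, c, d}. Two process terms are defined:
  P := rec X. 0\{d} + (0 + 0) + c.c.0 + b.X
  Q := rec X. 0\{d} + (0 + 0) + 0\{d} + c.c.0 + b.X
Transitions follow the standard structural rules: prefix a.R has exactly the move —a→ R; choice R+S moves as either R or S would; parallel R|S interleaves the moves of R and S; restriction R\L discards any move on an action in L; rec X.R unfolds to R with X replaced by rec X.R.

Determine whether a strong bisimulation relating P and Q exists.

P's transition system — 3 states:
  m0 = rec X. 0\{d} + (0 + 0) + c.c.0 + b.X | —b→ m0, —c→ m1
  m1 = c.0 | —c→ m2
  m2 = 0 | stopped
Q's transition system — 3 states:
  n0 = rec X. 0\{d} + (0 + 0) + 0\{d} + c.c.0 + b.X | —b→ n0, —c→ n1
  n1 = c.0 | —c→ n2
  n2 = 0 | stopped
Coarsest stable partition (strong bisimilarity classes):
  B0 = {m0, n0}
  B1 = {m1, n1}
  B2 = {m2, n2}
m0 ∈ B0, n0 ∈ B0 → same block

bisimilar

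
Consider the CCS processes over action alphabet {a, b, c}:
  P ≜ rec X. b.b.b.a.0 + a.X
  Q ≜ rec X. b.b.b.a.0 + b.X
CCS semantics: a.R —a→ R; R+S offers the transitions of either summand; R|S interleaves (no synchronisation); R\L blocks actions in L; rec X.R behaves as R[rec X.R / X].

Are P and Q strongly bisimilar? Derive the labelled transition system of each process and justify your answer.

Reachable graph of P (5 states):
  m0 = rec X. b.b.b.a.0 + a.X ⊢ --a--▸ m0, --b--▸ m1
  m1 = b.b.a.0 ⊢ --b--▸ m2
  m2 = b.a.0 ⊢ --b--▸ m3
  m3 = a.0 ⊢ --a--▸ m4
  m4 = 0 ⊢ deadlocked
Reachable graph of Q (5 states):
  n0 = rec X. b.b.b.a.0 + b.X ⊢ --b--▸ n0, --b--▸ n1
  n1 = b.b.a.0 ⊢ --b--▸ n2
  n2 = b.a.0 ⊢ --b--▸ n3
  n3 = a.0 ⊢ --a--▸ n4
  n4 = 0 ⊢ deadlocked
Bisimilarity quotient blocks:
  B0 = {m0}
  B1 = {m1, n1}
  B2 = {m2, n2}
  B3 = {m3, n3}
  B4 = {m4, n4}
  B5 = {n0}
m0 ∈ B0, n0 ∈ B5 → different blocks

NO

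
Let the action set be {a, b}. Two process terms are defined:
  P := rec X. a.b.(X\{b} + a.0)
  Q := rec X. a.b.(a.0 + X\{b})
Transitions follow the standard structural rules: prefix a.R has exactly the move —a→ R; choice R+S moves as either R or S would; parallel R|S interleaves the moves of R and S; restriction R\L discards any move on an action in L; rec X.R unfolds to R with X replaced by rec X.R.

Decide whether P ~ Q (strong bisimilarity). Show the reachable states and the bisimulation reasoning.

P ~ Q

Reachable graph of P (5 states):
  m0 = rec X. a.b.(X\{b} + a.0) ⊢ --a--▸ m1
  m1 = b.((rec X. a.b.(X\{b} + a.0))\{b} + a.0) ⊢ --b--▸ m2
  m2 = (rec X. a.b.(X\{b} + a.0))\{b} + a.0 ⊢ --a--▸ m3, --a--▸ m4
  m3 = (b.((rec X. a.b.(X\{b} + a.0))\{b} + a.0))\{b} ⊢ (no moves)
  m4 = 0 ⊢ (no moves)
Reachable graph of Q (5 states):
  n0 = rec X. a.b.(a.0 + X\{b}) ⊢ --a--▸ n1
  n1 = b.(a.0 + (rec X. a.b.(a.0 + X\{b}))\{b}) ⊢ --b--▸ n2
  n2 = a.0 + (rec X. a.b.(a.0 + X\{b}))\{b} ⊢ --a--▸ n3, --a--▸ n4
  n3 = (b.(a.0 + (rec X. a.b.(a.0 + X\{b}))\{b}))\{b} ⊢ (no moves)
  n4 = 0 ⊢ (no moves)
Bisimilarity quotient blocks:
  B0 = {m0, n0}
  B1 = {m1, n1}
  B2 = {m2, n2}
  B3 = {m3, m4, n3, n4}
m0 ∈ B0, n0 ∈ B0 → same block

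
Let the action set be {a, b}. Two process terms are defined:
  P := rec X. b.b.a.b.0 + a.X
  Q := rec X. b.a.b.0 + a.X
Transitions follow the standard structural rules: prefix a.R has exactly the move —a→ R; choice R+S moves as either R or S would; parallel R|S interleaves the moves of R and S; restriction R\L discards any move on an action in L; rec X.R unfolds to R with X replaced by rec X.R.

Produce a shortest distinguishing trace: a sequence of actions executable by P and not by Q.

bb

P's transition system — 5 states:
  s0 = rec X. b.b.a.b.0 + a.X | ··a··> s0, ··b··> s1
  s1 = b.a.b.0 | ··b··> s2
  s2 = a.b.0 | ··a··> s3
  s3 = b.0 | ··b··> s4
  s4 = 0 | (no moves)
Q's transition system — 4 states:
  t0 = rec X. b.a.b.0 + a.X | ··a··> t0, ··b··> t1
  t1 = a.b.0 | ··a··> t2
  t2 = b.0 | ··b··> t3
  t3 = 0 | (no moves)
Trace ⟨bb⟩ through P, begin at {s0}:
  step 1 (b): {s1}
  step 2 (b): {s2}
  — P admits the full trace.
Trace ⟨bb⟩ through Q, begin at {t0}:
  step 1 (b): {t1}
  step 2 (b): ∅ (Q stuck)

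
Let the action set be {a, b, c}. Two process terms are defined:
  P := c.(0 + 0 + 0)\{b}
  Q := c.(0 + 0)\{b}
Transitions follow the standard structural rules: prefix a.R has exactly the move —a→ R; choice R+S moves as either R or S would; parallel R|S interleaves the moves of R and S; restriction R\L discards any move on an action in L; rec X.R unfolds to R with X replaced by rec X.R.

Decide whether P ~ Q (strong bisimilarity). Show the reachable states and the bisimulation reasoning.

P ~ Q

Reachable graph of P (2 states):
  u0 = c.(0 + 0 + 0)\{b} → -c-> u1
  u1 = (0 + 0 + 0)\{b} → (no moves)
Reachable graph of Q (2 states):
  v0 = c.(0 + 0)\{b} → -c-> v1
  v1 = (0 + 0)\{b} → (no moves)
Partition-refinement fixed point:
  B0 = {u0, v0}
  B1 = {u1, v1}
u0 ∈ B0, v0 ∈ B0 → same block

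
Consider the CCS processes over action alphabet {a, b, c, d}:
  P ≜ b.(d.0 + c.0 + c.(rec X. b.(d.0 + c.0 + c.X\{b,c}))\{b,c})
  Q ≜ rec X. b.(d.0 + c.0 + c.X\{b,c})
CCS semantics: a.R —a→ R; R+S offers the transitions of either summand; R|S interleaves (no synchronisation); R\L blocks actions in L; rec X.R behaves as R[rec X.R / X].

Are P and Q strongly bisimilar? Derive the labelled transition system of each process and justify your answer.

P ~ Q

P's transition system — 4 states:
  m0 = b.(d.0 + c.0 + c.(rec X. b.(d.0 + c.0 + c.X\{b,c}))\{b,c}) ⊢ -b-> m1
  m1 = d.0 + c.0 + c.(rec X. b.(d.0 + c.0 + c.X\{b,c}))\{b,c} ⊢ -c-> m2, -c-> m3, -d-> m3
  m2 = (rec X. b.(d.0 + c.0 + c.X\{b,c}))\{b,c} ⊢ ·
  m3 = 0 ⊢ ·
Q's transition system — 4 states:
  n0 = rec X. b.(d.0 + c.0 + c.X\{b,c}) ⊢ -b-> n1
  n1 = d.0 + c.0 + c.(rec X. b.(d.0 + c.0 + c.X\{b,c}))\{b,c} ⊢ -c-> n2, -c-> n3, -d-> n3
  n2 = (rec X. b.(d.0 + c.0 + c.X\{b,c}))\{b,c} ⊢ ·
  n3 = 0 ⊢ ·
Partition-refinement fixed point:
  B0 = {m0, n0}
  B1 = {m1, n1}
  B2 = {m2, m3, n2, n3}
m0 ∈ B0, n0 ∈ B0 → same block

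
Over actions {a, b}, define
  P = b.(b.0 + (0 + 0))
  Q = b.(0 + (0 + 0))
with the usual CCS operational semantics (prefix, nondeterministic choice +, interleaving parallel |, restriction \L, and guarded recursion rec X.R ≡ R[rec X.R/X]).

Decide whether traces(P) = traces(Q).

P's transition system — 3 states:
  s0 = b.(b.0 + (0 + 0)) ⊢ -b-> s1
  s1 = b.0 + (0 + 0) ⊢ -b-> s2
  s2 = 0 ⊢ (no moves)
Q's transition system — 2 states:
  t0 = b.(0 + (0 + 0)) ⊢ -b-> t1
  t1 = 0 + (0 + 0) ⊢ (no moves)
Run σ = ⟨bb⟩ on P: start {s0}
  [1] b ⇒ {s1}
  [2] b ⇒ {s2}
  — P admits the full trace.
Run σ = ⟨bb⟩ on Q: start {t0}
  [1] b ⇒ {t1}
  [2] b ⇒ no successor for Q

trace-distinct — witness ⟨bb⟩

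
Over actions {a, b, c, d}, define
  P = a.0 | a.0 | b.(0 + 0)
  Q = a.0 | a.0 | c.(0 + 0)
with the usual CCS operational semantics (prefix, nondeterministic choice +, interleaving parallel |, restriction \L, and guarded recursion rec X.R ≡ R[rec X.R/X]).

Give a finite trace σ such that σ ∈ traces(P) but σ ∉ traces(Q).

LTS(P): 8 reachable states
  u0 = a.0 | a.0 | b.(0 + 0) ⊢ ··a··> u1, ··a··> u2, ··b··> u3
  u1 = 0 | a.0 | b.(0 + 0) ⊢ ··a··> u4, ··b··> u5
  u2 = a.0 | 0 | b.(0 + 0) ⊢ ··a··> u4, ··b··> u6
  u3 = a.0 | a.0 | (0 + 0) ⊢ ··a··> u5, ··a··> u6
  u4 = 0 | 0 | b.(0 + 0) ⊢ ··b··> u7
  u5 = 0 | a.0 | (0 + 0) ⊢ ··a··> u7
  u6 = a.0 | 0 | (0 + 0) ⊢ ··a··> u7
  u7 = 0 | 0 | (0 + 0) ⊢ deadlocked
LTS(Q): 8 reachable states
  v0 = a.0 | a.0 | c.(0 + 0) ⊢ ··a··> v1, ··a··> v2, ··c··> v3
  v1 = 0 | a.0 | c.(0 + 0) ⊢ ··a··> v4, ··c··> v5
  v2 = a.0 | 0 | c.(0 + 0) ⊢ ··a··> v4, ··c··> v6
  v3 = a.0 | a.0 | (0 + 0) ⊢ ··a··> v5, ··a··> v6
  v4 = 0 | 0 | c.(0 + 0) ⊢ ··c··> v7
  v5 = 0 | a.0 | (0 + 0) ⊢ ··a··> v7
  v6 = a.0 | 0 | (0 + 0) ⊢ ··a··> v7
  v7 = 0 | 0 | (0 + 0) ⊢ deadlocked
Trace ⟨b⟩ through P, begin at {u0}:
  after b @ step 1: {u3}
  P completes σ.
Trace ⟨b⟩ through Q, begin at {v0}:
  after b @ step 1: ∅  — Q cannot continue

b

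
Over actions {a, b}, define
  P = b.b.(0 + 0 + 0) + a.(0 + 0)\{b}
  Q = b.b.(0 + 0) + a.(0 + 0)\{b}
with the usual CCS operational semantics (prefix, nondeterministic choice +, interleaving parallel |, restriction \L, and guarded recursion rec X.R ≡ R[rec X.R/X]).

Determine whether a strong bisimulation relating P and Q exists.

Reachable graph of P (4 states):
  p0 = b.b.(0 + 0 + 0) + a.(0 + 0)\{b} :: ··a··> p1, ··b··> p2
  p1 = (0 + 0)\{b} :: deadlocked
  p2 = b.(0 + 0 + 0) :: ··b··> p3
  p3 = 0 + 0 + 0 :: deadlocked
Reachable graph of Q (4 states):
  q0 = b.b.(0 + 0) + a.(0 + 0)\{b} :: ··a··> q1, ··b··> q2
  q1 = (0 + 0)\{b} :: deadlocked
  q2 = b.(0 + 0) :: ··b··> q3
  q3 = 0 + 0 :: deadlocked
Partition-refinement fixed point:
  B0 = {p0, q0}
  B1 = {p1, p3, q1, q3}
  B2 = {p2, q2}
p0 ∈ B0, q0 ∈ B0 → same block

P ~ Q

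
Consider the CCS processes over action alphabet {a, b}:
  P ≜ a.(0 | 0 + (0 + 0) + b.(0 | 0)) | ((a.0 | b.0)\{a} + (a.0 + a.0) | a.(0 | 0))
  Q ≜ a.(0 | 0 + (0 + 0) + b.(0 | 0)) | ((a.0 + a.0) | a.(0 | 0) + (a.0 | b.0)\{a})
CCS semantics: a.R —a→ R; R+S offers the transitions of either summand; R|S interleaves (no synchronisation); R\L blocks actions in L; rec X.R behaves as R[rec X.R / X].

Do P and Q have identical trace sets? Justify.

LTS(P): 15 reachable states
  p0 = a.(0 | 0 + (0 + 0) + b.(0 | 0)) | ((a.0 | b.0)\{a} + (a.0 + a.0) | a.(0 | 0)) → —a→ p1, —a→ p2, —a→ p3, —b→ p4
  p1 = (0 | 0 + (0 + 0) + b.(0 | 0)) | ((a.0 | b.0)\{a} + (a.0 + a.0) | a.(0 | 0)) → —a→ p5, —a→ p6, —b→ p7, —b→ p8
  p2 = a.(0 | 0 + (0 + 0) + b.(0 | 0)) | ((a.0 + a.0) | (0 | 0)) → —a→ p5, —a→ p9
  p3 = a.(0 | 0 + (0 + 0) + b.(0 | 0)) | (0 | a.(0 | 0)) → —a→ p6, —a→ p9
  p4 = a.(0 | 0 + (0 + 0) + b.(0 | 0)) | (a.0 | 0)\{a} → —a→ p7
  p5 = (0 | 0 + (0 + 0) + b.(0 | 0)) | ((a.0 + a.0) | (0 | 0)) → —a→ p10, —b→ p11
  p6 = (0 | 0 + (0 + 0) + b.(0 | 0)) | (0 | a.(0 | 0)) → —a→ p10, —b→ p12
  p7 = (0 | 0 + (0 + 0) + b.(0 | 0)) | (a.0 | 0)\{a} → —b→ p13
  p8 = 0 | 0 | ((a.0 | b.0)\{a} + (a.0 + a.0) | a.(0 | 0)) → —a→ p11, —a→ p12, —b→ p13
  p9 = a.(0 | 0 + (0 + 0) + b.(0 | 0)) | (0 | (0 | 0)) → —a→ p10
  p10 = (0 | 0 + (0 + 0) + b.(0 | 0)) | (0 | (0 | 0)) → —b→ p14
  p11 = 0 | 0 | ((a.0 + a.0) | (0 | 0)) → —a→ p14
  p12 = 0 | 0 | (0 | a.(0 | 0)) → —a→ p14
  p13 = 0 | 0 | (a.0 | 0)\{a} → (no moves)
  p14 = 0 | 0 | (0 | (0 | 0)) → (no moves)
LTS(Q): 15 reachable states
  q0 = a.(0 | 0 + (0 + 0) + b.(0 | 0)) | ((a.0 + a.0) | a.(0 | 0) + (a.0 | b.0)\{a}) → —a→ q1, —a→ q2, —a→ q3, —b→ q4
  q1 = (0 | 0 + (0 + 0) + b.(0 | 0)) | ((a.0 + a.0) | a.(0 | 0) + (a.0 | b.0)\{a}) → —a→ q5, —a→ q6, —b→ q7, —b→ q8
  q2 = a.(0 | 0 + (0 + 0) + b.(0 | 0)) | ((a.0 + a.0) | (0 | 0)) → —a→ q5, —a→ q9
  q3 = a.(0 | 0 + (0 + 0) + b.(0 | 0)) | (0 | a.(0 | 0)) → —a→ q6, —a→ q9
  q4 = a.(0 | 0 + (0 + 0) + b.(0 | 0)) | (a.0 | 0)\{a} → —a→ q7
  q5 = (0 | 0 + (0 + 0) + b.(0 | 0)) | ((a.0 + a.0) | (0 | 0)) → —a→ q10, —b→ q11
  q6 = (0 | 0 + (0 + 0) + b.(0 | 0)) | (0 | a.(0 | 0)) → —a→ q10, —b→ q12
  q7 = (0 | 0 + (0 + 0) + b.(0 | 0)) | (a.0 | 0)\{a} → —b→ q13
  q8 = 0 | 0 | ((a.0 + a.0) | a.(0 | 0) + (a.0 | b.0)\{a}) → —a→ q11, —a→ q12, —b→ q13
  q9 = a.(0 | 0 + (0 + 0) + b.(0 | 0)) | (0 | (0 | 0)) → —a→ q10
  q10 = (0 | 0 + (0 + 0) + b.(0 | 0)) | (0 | (0 | 0)) → —b→ q14
  q11 = 0 | 0 | ((a.0 + a.0) | (0 | 0)) → —a→ q14
  q12 = 0 | 0 | (0 | a.(0 | 0)) → —a→ q14
  q13 = 0 | 0 | (a.0 | 0)\{a} → (no moves)
  q14 = 0 | 0 | (0 | (0 | 0)) → (no moves)
Partition-refinement fixed point:
  B0 = {p0, q0}
  B1 = {p1, q1}
  B2 = {p5, p6, q5, q6}
  B3 = {p10, p7, q10, q7}
  B4 = {p13, p14, q13, q14}
  B5 = {p11, p12, q11, q12}
  B6 = {p8, q8}
  B7 = {p2, p3, q2, q3}
  B8 = {p4, p9, q4, q9}
p0 ∈ B0, q0 ∈ B0 → same block
Bisimilar ⇒ trace-equivalent.

trace-equivalent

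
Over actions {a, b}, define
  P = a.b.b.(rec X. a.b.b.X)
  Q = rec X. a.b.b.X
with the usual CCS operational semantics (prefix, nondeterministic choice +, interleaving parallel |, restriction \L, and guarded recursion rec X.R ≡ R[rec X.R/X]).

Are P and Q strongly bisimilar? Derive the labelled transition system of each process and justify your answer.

P ~ Q

Reachable graph of P (4 states):
  p0 = a.b.b.(rec X. a.b.b.X) has moves --a--▸ p1
  p1 = b.b.(rec X. a.b.b.X) has moves --b--▸ p2
  p2 = b.(rec X. a.b.b.X) has moves --b--▸ p3
  p3 = rec X. a.b.b.X has moves --a--▸ p1
Reachable graph of Q (3 states):
  q0 = rec X. a.b.b.X has moves --a--▸ q1
  q1 = b.b.(rec X. a.b.b.X) has moves --b--▸ q2
  q2 = b.(rec X. a.b.b.X) has moves --b--▸ q0
Partition-refinement fixed point:
  B0 = {p0, p3, q0}
  B1 = {p1, q1}
  B2 = {p2, q2}
p0 ∈ B0, q0 ∈ B0 → same block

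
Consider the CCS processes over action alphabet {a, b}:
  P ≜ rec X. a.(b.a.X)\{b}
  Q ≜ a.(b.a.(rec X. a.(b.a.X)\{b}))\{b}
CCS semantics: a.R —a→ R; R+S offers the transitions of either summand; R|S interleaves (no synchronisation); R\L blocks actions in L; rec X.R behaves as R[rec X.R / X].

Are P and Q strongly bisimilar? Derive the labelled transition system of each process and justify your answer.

Reachable graph of P (2 states):
  m0 = rec X. a.(b.a.X)\{b} | ··a··> m1
  m1 = (b.a.(rec X. a.(b.a.X)\{b}))\{b} | ·
Reachable graph of Q (2 states):
  n0 = a.(b.a.(rec X. a.(b.a.X)\{b}))\{b} | ··a··> n1
  n1 = (b.a.(rec X. a.(b.a.X)\{b}))\{b} | ·
Partition-refinement fixed point:
  B0 = {m0, n0}
  B1 = {m1, n1}
m0 ∈ B0, n0 ∈ B0 → same block

P ~ Q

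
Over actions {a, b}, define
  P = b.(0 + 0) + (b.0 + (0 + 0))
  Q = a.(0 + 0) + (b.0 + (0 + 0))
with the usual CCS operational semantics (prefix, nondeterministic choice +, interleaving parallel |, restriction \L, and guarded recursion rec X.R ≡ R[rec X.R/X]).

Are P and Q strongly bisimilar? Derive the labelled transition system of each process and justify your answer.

NO

P's transition system — 3 states:
  m0 = b.(0 + 0) + (b.0 + (0 + 0)) :: -b-> m1, -b-> m2
  m1 = 0 :: ·
  m2 = 0 + 0 :: ·
Q's transition system — 3 states:
  n0 = a.(0 + 0) + (b.0 + (0 + 0)) :: -a-> n1, -b-> n2
  n1 = 0 + 0 :: ·
  n2 = 0 :: ·
Bisimilarity quotient blocks:
  B0 = {m0}
  B1 = {m1, m2, n1, n2}
  B2 = {n0}
m0 ∈ B0, n0 ∈ B2 → different blocks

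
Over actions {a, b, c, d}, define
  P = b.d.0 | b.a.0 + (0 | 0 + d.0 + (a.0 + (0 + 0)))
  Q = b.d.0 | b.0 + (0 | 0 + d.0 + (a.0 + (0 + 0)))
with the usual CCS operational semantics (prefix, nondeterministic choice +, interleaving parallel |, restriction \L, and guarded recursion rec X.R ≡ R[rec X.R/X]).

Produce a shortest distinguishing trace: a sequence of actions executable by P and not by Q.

P's transition system — 10 states:
  m0 = b.d.0 | b.a.0 + (0 | 0 + d.0 + (a.0 + (0 + 0))) | =a=> m1, =b=> m2, =b=> m3, =d=> m1
  m1 = 0 | stopped
  m2 = b.d.0 | a.0 | =a=> m4, =b=> m5
  m3 = d.0 | b.a.0 | =b=> m5, =d=> m6
  m4 = b.d.0 | 0 | =b=> m7
  m5 = d.0 | a.0 | =a=> m7, =d=> m8
  m6 = 0 | b.a.0 | =b=> m8
  m7 = d.0 | 0 | =d=> m9
  m8 = 0 | a.0 | =a=> m9
  m9 = 0 | 0 | stopped
Q's transition system — 7 states:
  n0 = b.d.0 | b.0 + (0 | 0 + d.0 + (a.0 + (0 + 0))) | =a=> n1, =b=> n2, =b=> n3, =d=> n1
  n1 = 0 | stopped
  n2 = b.d.0 | 0 | =b=> n4
  n3 = d.0 | b.0 | =b=> n4, =d=> n5
  n4 = d.0 | 0 | =d=> n6
  n5 = 0 | b.0 | =b=> n6
  n6 = 0 | 0 | stopped
Executing ba from P (initial set {m0}):
  after b @ step 1: {m2, m3}
  after a @ step 2: {m4}
  P completes σ.
Executing ba from Q (initial set {n0}):
  after b @ step 1: {n2, n3}
  after a @ step 2: ∅ (Q stuck)

ba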